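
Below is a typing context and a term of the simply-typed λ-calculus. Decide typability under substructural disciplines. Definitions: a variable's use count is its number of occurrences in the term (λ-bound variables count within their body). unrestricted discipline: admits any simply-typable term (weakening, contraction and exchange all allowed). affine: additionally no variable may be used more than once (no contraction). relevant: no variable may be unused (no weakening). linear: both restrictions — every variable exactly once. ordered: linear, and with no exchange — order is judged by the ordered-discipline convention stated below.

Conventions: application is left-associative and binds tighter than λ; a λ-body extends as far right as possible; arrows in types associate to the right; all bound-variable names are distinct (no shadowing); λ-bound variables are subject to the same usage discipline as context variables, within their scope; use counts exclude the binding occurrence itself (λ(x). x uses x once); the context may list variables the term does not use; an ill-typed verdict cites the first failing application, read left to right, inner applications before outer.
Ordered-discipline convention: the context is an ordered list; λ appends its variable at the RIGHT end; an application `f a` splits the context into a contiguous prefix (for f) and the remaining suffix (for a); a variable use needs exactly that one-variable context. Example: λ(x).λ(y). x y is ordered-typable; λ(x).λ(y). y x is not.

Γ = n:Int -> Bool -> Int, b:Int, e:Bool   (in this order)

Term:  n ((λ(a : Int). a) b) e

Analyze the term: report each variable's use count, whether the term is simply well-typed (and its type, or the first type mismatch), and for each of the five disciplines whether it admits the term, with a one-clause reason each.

usage: n: 1; b: 1; e: 1; a [bound]: 1
uses in reading order: n, a, b, e
typing: the term checks, with type Int
ordered: ✓ — single-use (n, b, e, a), ordered derivation ok
linear: ✓ — single use per variable (n, b, e, a)
affine: ✓ — n, b, e, a: no repeats, contraction unneeded
relevant: ✓ — none of n, b, e, a goes unused
unrestricted: ✓ — well-typed at Int; no restrictions here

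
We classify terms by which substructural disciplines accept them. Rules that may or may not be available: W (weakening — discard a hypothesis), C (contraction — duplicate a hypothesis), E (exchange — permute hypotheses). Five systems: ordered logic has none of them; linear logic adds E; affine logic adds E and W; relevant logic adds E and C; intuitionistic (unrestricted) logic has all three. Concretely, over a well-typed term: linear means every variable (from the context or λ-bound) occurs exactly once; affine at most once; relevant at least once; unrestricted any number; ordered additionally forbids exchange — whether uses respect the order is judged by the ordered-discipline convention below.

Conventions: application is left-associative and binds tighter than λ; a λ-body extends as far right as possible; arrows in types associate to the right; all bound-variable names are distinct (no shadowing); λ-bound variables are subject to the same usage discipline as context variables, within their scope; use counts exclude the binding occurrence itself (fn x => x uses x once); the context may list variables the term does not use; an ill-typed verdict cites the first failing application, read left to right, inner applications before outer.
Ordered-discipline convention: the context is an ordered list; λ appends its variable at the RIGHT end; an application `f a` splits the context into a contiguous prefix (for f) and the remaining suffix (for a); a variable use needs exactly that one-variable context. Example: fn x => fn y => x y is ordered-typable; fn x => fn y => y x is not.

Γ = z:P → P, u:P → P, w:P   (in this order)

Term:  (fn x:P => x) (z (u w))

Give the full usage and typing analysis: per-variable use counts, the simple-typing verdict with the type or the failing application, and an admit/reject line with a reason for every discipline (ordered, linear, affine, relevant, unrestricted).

usage: z=1, u=1, w=1, x (bound)=1
order of uses: x, z, u, w
typing: ✓ — P
ordered: ✓ — one use each (z, u, w, x); ordered split holds
linear: ✓ — single use per variable (z, u, w, x)
affine: ✓ — z, u, w, x: no repeats, contraction unneeded
relevant: ✓ — z, u, w, x: all used, weakening unneeded
unrestricted: ✓ — well-typed at P; no restrictions here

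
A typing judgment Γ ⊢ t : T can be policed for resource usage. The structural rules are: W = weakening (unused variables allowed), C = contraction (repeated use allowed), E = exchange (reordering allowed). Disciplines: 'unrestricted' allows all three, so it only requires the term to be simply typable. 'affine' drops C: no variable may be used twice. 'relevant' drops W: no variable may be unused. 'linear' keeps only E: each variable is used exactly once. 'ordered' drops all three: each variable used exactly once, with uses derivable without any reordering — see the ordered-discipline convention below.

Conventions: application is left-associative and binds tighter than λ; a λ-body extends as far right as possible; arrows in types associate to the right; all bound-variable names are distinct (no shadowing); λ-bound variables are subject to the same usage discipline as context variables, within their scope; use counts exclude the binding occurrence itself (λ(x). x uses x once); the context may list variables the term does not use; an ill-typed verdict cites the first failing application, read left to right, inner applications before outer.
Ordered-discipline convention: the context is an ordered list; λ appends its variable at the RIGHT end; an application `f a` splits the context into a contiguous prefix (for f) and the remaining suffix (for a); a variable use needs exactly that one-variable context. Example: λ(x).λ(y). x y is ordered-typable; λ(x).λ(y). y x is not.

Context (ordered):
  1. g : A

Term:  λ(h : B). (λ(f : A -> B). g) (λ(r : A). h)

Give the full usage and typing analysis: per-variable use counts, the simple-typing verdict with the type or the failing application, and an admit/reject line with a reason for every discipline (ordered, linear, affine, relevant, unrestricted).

counts: g: 1, h (bound): 1, f (bound): 0, r (bound): 0
uses in reading order: g, h
typing: the term checks, with type B -> A
ordered: ✗ — needs weakening: f, r unused
linear: ✗ — needs weakening: f, r unused
affine: ✓ — no duplicate uses among g, h, f, r
relevant: ✗ — needs weakening: f, r unused
unrestricted: ✓ — typability at B -> A is all that's needed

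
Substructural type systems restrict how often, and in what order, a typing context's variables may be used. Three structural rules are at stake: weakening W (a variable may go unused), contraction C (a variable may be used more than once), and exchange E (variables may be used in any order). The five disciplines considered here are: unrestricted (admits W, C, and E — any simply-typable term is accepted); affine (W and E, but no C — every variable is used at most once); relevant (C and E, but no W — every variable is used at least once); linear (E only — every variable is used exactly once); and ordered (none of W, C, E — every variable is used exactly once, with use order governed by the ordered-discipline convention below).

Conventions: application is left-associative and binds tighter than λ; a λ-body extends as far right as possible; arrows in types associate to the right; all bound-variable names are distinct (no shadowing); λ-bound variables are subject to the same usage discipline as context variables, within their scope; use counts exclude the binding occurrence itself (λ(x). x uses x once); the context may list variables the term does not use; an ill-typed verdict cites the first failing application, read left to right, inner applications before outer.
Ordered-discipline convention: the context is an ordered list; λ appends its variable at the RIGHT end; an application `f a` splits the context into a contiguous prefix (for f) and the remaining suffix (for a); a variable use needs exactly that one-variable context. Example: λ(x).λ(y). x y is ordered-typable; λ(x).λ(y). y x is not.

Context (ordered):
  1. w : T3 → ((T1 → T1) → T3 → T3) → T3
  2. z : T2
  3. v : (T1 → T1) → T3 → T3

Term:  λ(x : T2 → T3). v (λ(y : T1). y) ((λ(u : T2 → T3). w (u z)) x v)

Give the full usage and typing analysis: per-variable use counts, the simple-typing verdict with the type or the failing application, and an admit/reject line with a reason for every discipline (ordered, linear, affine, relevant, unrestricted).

usage: w: 1, z: 1, v: 2, x (λ-bound): 1, y (λ-bound): 1, u (λ-bound): 1
order of uses: v, y, w, u, z, x, v
typing: the term checks, with type (T2 → T3) → T3
ordered: ✗ — uses contraction: v ×2
linear: ✗ — uses contraction: v ×2
affine: ✗ — uses contraction: v ×2
relevant: ✓ — none of w, z, v, x, y, u goes unused
unrestricted: ✓ — well-typed at (T2 → T3) → T3; no restrictions here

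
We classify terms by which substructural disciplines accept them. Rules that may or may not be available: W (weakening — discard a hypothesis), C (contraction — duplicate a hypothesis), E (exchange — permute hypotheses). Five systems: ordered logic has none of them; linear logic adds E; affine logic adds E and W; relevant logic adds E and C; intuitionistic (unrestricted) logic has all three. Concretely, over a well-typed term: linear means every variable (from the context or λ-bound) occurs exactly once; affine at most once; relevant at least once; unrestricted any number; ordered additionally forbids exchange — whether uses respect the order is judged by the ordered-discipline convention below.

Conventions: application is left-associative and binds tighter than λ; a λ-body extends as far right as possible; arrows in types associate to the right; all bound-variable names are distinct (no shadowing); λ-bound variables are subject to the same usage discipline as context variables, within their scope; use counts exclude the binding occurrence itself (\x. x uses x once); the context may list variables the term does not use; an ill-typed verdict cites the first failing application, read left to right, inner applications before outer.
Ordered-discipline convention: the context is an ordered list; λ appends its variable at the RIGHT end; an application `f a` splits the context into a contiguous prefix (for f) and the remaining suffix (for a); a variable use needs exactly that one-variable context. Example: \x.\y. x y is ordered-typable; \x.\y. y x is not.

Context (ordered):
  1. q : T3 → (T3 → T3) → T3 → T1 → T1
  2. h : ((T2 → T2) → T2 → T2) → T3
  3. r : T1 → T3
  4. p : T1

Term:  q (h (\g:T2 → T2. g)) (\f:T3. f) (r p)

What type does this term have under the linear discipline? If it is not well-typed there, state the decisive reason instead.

term : T1 → T1
use counts: q=1, h=1, r=1, p=1, g [bound]=1, f [bound]=1
uses in reading order: q, h, g, f, r, p
typing: the term checks, with type T1 → T1
all disciplines: ordered ✓ | linear ✓ | affine ✓ | relevant ✓ | unrestricted ✓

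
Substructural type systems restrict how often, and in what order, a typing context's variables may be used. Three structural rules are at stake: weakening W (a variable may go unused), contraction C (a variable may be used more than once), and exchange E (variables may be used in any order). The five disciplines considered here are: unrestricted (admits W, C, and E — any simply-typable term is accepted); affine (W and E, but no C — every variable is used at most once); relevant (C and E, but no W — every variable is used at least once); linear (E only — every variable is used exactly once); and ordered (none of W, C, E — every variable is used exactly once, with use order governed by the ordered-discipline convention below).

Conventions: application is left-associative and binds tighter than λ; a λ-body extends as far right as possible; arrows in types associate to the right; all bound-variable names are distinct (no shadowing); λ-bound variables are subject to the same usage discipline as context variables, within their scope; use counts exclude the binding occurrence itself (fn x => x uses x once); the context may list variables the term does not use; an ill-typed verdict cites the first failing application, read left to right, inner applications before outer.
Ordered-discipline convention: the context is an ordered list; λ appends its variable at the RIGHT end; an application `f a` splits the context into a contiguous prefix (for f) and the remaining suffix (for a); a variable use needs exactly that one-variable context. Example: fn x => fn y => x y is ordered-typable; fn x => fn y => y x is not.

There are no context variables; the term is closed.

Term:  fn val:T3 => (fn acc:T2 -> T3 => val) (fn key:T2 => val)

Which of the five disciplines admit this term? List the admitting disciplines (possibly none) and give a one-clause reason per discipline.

admitting disciplines: unrestricted
usage: val [bound] ×2, acc [bound] ×0, key [bound] ×0
use order (left to right): val, val
typing: well-typed at T3 -> T3
ordered: ✗ — uses contraction: val ×2; unused: acc, key — weakening required
linear: ✗ — uses contraction: val ×2; unused: acc, key — weakening required
affine: ✗ — uses contraction: val ×2
relevant: ✗ — unused: acc, key — weakening required
unrestricted: ✓ — well-typed at T3 -> T3; no restrictions here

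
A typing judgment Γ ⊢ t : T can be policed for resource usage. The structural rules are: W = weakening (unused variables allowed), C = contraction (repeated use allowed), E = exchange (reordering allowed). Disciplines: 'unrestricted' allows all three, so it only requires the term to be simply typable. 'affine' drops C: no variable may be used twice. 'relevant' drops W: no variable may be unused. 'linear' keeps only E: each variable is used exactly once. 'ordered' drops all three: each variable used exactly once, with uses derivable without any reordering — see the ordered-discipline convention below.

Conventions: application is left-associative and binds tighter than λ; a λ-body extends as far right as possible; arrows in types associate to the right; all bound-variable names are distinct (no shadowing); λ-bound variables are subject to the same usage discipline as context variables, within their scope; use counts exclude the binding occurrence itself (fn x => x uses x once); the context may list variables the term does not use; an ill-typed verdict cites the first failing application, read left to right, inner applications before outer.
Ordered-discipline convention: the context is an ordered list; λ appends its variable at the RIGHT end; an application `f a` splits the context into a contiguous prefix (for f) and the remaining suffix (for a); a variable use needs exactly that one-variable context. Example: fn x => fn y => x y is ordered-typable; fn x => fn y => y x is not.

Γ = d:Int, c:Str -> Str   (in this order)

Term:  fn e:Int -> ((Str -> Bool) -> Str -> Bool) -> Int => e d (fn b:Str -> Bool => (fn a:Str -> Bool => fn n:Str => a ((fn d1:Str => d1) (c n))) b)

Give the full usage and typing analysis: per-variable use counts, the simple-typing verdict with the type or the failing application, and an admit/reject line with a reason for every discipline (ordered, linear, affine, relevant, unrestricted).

usage: d ×1; c ×1; e (bound) ×1; b (bound) ×1; a (bound) ×1; n (bound) ×1; d1 (bound) ×1
uses in reading order: e, d, a, d1, c, n, b
typing: well-typed at (Int -> ((Str -> Bool) -> Str -> Bool) -> Int) -> Int
ordered: ✗, no contiguous prefix/suffix split fits e, d, a, d1, c, n, b
linear: ✓, single use per variable (d, c, e, b, a, n, d1)
affine: ✓, d, c, e, b, a, n, d1: no repeats, contraction unneeded
relevant: ✓, at least one use each (d, c, e, b, a, n, d1)
unrestricted: ✓, typability at (Int -> ((Str -> Bool) -> Str -> Bool) -> Int) -> Int is all that's needed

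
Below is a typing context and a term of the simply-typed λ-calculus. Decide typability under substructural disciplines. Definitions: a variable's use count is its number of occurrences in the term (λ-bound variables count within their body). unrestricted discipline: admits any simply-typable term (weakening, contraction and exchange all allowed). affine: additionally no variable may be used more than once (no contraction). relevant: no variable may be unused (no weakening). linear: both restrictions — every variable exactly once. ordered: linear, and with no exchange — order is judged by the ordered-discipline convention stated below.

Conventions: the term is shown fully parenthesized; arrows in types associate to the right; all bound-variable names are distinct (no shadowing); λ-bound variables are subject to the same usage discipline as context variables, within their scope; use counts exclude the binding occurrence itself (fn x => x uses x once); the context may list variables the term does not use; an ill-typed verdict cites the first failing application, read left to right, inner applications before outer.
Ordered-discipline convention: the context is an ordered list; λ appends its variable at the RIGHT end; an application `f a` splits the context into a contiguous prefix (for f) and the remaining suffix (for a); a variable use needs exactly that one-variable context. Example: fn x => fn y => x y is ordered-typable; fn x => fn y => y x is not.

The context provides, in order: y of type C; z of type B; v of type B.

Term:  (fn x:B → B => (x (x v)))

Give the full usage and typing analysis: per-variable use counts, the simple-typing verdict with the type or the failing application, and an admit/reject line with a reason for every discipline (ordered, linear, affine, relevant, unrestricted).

use counts: y ×0; z ×0; v ×1; x (λ-bound) ×2
order of uses: x, x, v
typing: the term checks, with type (B → B) → B
ordered: ✗, x ×2 used more than once (contraction); unused: y, z — weakening required
linear: ✗, x ×2 used more than once (contraction); unused: y, z — weakening required
affine: ✗, x ×2 used more than once (contraction)
relevant: ✗, unused: y, z — weakening required
unrestricted: ✓, typability at (B → B) → B is all that's needed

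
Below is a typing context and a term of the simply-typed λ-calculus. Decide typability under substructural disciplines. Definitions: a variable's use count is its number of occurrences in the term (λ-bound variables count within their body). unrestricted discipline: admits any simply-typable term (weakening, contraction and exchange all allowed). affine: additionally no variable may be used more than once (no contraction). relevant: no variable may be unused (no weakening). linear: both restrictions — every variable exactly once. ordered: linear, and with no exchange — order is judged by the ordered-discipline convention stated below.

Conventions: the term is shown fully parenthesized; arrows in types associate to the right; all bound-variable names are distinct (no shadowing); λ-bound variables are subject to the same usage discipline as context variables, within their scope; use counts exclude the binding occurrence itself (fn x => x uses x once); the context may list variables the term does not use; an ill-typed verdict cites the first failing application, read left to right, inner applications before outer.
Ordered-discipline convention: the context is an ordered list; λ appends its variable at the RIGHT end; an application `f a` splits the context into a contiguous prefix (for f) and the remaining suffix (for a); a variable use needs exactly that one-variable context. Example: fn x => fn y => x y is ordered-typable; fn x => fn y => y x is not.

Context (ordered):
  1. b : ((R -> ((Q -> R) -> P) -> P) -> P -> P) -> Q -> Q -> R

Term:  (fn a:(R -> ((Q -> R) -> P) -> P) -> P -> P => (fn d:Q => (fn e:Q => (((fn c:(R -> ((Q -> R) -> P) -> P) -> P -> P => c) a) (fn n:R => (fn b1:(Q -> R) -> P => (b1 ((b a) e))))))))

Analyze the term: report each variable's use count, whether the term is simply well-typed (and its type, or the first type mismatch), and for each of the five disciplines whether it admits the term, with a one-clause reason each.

use counts: b: 1×; a [bound]: 2×; d [bound]: 0×; e [bound]: 1×; c [bound]: 1×; n [bound]: 0×; b1 [bound]: 1×
uses in reading order: c, a, b1, b, a, e
typing: well-typed — term : ((R -> ((Q -> R) -> P) -> P) -> P -> P) -> Q -> Q -> P -> P
ordered: ✗, a ×2 used more than once (contraction); d, n never used (weakening)
linear: ✗, a ×2 used more than once (contraction); d, n never used (weakening)
affine: ✗, a ×2 used more than once (contraction)
relevant: ✗, d, n never used (weakening)
unrestricted: ✓, simply typable at ((R -> ((Q -> R) -> P) -> P) -> P -> P) -> Q -> Q -> P -> P; W, C, E all held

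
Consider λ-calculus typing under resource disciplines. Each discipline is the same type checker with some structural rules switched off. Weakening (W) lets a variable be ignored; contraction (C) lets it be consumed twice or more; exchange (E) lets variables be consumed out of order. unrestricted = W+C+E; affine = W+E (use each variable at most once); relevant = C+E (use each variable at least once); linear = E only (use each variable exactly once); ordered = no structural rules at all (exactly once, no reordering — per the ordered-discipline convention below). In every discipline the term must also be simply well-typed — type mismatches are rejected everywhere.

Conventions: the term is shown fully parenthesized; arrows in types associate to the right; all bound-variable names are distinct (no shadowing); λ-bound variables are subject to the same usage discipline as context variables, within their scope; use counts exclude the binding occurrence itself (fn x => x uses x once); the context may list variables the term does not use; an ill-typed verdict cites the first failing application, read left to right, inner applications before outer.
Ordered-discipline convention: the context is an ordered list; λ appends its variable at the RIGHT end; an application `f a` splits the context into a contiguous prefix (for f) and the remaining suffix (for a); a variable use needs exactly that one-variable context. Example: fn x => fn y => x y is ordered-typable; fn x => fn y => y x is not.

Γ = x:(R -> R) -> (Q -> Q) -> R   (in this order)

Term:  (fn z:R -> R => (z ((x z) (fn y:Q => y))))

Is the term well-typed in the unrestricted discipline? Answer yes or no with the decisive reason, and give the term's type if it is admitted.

yes — simply typable at (R -> R) -> R; W, C, E all held; term : (R -> R) -> R
usage: x ×1, z (bound) ×2, y (bound) ×1
left-to-right use order: z, x, z, y
typing: the term checks, with type (R -> R) -> R
summary: ordered ✗ | linear ✗ | affine ✗ | relevant ✓ | unrestricted ✓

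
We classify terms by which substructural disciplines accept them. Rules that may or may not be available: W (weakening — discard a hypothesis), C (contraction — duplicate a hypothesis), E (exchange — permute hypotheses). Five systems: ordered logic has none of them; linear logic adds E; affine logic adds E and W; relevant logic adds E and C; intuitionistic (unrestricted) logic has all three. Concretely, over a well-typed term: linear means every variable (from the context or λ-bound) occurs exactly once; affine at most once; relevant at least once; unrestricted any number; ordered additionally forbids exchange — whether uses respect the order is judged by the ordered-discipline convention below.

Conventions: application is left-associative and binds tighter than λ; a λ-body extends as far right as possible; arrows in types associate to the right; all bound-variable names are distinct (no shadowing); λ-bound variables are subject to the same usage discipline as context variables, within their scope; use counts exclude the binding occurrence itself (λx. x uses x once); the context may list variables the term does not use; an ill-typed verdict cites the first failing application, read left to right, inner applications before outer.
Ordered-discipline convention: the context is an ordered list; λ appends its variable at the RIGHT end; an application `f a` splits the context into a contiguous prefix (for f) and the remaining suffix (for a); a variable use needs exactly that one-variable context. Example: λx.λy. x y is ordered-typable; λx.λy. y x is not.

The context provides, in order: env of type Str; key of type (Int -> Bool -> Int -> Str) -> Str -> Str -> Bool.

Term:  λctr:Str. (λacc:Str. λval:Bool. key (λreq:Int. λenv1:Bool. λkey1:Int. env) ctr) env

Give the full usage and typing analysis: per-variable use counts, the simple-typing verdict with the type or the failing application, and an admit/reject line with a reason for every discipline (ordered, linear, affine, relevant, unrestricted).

variable uses: env ×2, key ×1, ctr [bound] ×1, acc [bound] ×0, val [bound] ×0, req [bound] ×0, env1 [bound] ×0, key1 [bound] ×0
order of uses: key, env, ctr, env
typing: the term checks, with type Str -> Bool -> Str -> Bool
ordered: ✗ — needs contraction — env ×2; unused: acc, val, req, env1, key1 — weakening required
linear: ✗ — needs contraction — env ×2; unused: acc, val, req, env1, key1 — weakening required
affine: ✗ — needs contraction — env ×2
relevant: ✗ — unused: acc, val, req, env1, key1 — weakening required
unrestricted: ✓ — simply typable at Str -> Bool -> Str -> Bool; W, C, E all held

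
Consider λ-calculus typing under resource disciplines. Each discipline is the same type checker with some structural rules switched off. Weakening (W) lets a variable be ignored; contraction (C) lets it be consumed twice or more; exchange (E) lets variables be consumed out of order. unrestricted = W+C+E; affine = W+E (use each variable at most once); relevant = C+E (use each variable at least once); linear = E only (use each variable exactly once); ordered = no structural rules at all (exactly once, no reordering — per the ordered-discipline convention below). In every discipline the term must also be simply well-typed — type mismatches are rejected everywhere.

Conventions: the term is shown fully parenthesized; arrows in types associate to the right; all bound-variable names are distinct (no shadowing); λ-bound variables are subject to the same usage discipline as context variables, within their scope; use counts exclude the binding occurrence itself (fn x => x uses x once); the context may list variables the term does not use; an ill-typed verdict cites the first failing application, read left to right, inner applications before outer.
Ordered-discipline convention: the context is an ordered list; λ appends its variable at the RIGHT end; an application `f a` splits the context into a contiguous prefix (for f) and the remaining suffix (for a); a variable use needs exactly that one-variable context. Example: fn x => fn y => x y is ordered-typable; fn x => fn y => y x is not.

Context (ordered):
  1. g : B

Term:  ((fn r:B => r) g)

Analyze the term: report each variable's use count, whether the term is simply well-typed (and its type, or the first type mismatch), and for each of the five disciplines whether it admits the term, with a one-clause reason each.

usage: g: 1, r (λ-bound): 1
use order (left to right): r, g
typing: well-typed at B
ordered: ✓ — g, r: once each, no exchange needed
linear: ✓ — g, r: one use apiece
affine: ✓ — none of g, r used more than once
relevant: ✓ — none of g, r goes unused
unrestricted: ✓ — well-typed at B; no restrictions here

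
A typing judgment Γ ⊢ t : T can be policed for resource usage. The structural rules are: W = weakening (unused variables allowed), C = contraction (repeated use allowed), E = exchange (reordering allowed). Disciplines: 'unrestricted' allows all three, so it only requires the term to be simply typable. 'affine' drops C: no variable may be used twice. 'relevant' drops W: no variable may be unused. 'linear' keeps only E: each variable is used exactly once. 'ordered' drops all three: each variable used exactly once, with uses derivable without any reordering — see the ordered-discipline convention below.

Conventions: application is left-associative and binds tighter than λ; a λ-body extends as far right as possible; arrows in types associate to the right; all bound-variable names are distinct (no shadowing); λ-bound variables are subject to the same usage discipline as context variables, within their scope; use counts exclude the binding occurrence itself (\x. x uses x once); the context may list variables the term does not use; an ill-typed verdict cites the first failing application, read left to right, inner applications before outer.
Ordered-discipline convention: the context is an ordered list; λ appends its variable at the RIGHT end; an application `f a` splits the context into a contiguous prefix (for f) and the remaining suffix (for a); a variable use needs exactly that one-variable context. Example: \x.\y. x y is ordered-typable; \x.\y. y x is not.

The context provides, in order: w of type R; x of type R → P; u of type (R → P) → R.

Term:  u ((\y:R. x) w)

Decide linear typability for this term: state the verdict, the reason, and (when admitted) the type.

no — needs weakening: y unused
use counts: w=1; x=1; u=1; y [bound]=0
order of uses: u, x, w
typing: well-typed — term : R
summary: ordered ✗, linear ✗, affine ✓, relevant ✗, unrestricted ✓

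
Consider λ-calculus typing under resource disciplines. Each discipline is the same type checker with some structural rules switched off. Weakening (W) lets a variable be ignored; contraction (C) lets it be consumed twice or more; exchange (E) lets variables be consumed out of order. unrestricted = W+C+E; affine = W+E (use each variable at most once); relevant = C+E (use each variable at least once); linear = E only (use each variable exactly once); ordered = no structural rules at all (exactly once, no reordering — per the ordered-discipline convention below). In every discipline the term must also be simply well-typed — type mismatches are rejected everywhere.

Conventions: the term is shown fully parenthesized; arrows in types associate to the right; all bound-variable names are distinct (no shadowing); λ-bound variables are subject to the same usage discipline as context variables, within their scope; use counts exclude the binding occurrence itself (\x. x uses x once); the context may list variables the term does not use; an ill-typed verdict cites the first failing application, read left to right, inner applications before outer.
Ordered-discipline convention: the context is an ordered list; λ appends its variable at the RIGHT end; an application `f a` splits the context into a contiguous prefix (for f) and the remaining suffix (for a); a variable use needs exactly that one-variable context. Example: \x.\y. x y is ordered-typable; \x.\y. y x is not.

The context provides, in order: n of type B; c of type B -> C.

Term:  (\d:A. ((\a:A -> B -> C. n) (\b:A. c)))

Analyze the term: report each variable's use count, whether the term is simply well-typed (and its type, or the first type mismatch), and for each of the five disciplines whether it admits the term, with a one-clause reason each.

usage: n ×1; c ×1; d (λ-bound) ×0; a (λ-bound) ×0; b (λ-bound) ×0
use order (left to right): n, c
typing: the term checks, with type A -> B
ordered: ✗, d, a, b left unused
linear: ✗, d, a, b left unused
affine: ✓, none of n, c, d, a, b used more than once
relevant: ✗, d, a, b left unused
unrestricted: ✓, well-typed at A -> B; no restrictions here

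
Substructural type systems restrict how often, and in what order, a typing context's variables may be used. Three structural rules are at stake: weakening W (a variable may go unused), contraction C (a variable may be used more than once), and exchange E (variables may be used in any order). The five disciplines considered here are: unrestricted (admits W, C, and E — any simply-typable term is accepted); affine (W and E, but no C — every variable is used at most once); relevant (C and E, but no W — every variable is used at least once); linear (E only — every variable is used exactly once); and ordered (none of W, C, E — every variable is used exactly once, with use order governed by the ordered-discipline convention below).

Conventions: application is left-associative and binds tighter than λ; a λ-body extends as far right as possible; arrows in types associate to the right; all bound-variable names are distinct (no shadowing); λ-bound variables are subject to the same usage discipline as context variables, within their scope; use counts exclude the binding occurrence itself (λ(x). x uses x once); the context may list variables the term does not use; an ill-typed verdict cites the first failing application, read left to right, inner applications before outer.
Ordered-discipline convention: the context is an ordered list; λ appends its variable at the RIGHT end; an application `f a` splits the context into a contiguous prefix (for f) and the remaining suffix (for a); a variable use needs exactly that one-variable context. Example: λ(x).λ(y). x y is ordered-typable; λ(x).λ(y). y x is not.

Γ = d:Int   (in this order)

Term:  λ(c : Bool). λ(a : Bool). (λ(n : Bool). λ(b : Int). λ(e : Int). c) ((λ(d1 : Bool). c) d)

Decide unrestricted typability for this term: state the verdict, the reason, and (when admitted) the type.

no — fails simple typing
counts: d ×1, c [bound] ×2, a [bound] ×0, n [bound] ×0, b [bound] ×0, e [bound] ×0, d1 [bound] ×0
uses in reading order: c, c, d
typing: ill-typed: a function awaiting Bool gets Int
across the five disciplines: ordered ✗; linear ✗; affine ✗; relevant ✗; unrestricted ✗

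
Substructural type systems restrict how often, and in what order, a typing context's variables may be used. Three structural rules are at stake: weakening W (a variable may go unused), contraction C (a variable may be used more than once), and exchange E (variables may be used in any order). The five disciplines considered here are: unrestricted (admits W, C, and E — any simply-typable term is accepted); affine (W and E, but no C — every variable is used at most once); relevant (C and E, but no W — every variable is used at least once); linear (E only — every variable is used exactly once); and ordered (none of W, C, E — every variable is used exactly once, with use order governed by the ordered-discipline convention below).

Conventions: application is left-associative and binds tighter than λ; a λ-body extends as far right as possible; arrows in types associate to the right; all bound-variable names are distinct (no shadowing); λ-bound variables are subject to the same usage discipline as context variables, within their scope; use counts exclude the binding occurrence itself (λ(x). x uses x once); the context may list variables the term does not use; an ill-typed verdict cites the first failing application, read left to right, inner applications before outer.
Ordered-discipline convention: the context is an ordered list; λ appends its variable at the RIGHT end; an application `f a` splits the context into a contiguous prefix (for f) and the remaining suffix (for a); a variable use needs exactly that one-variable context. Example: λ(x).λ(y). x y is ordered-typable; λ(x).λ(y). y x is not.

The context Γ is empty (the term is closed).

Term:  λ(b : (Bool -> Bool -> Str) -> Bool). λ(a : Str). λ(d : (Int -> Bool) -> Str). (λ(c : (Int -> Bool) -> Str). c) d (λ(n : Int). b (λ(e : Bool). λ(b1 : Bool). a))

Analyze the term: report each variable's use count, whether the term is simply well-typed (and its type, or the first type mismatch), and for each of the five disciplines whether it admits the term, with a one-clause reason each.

counts: b (λ-bound): 1×; a (λ-bound): 1×; d (λ-bound): 1×; c (λ-bound): 1×; n (λ-bound): 0×; e (λ-bound): 0×; b1 (λ-bound): 0×
uses in reading order: c, d, b, a
typing: well-typed at ((Bool -> Bool -> Str) -> Bool) -> Str -> ((Int -> Bool) -> Str) -> Str
ordered ✗ (n, e, b1 never used (weakening))
linear ✗ (n, e, b1 never used (weakening))
affine ✓ (at most one use each (b, a, d, c, n, e, b1))
relevant ✗ (n, e, b1 never used (weakening))
unrestricted ✓ (type-checks (((Bool -> Bool -> Str) -> Bool) -> Str -> ((Int -> Bool) -> Str) -> Str) and nothing is barred)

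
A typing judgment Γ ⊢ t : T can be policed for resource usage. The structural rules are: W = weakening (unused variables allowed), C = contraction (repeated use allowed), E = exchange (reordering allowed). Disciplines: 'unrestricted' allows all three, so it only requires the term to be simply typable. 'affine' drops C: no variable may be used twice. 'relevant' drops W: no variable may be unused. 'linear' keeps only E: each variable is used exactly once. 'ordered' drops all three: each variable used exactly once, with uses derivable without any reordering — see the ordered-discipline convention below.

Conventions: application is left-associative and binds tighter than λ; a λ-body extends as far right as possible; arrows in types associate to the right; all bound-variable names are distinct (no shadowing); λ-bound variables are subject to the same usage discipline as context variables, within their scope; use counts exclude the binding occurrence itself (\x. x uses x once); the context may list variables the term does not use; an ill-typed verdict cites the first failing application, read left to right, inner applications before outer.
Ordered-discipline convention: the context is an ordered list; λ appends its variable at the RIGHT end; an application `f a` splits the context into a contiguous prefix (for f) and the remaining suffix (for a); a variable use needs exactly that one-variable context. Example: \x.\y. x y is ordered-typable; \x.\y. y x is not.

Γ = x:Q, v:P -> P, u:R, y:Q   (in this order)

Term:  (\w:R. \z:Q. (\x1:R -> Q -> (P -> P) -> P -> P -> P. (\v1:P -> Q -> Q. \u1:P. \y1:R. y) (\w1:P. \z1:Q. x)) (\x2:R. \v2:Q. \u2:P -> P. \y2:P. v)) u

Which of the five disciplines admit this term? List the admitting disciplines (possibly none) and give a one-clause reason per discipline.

admitted in: affine, unrestricted
variable uses: x=1; v=1; u=1; y=1; w (bound)=0; z (bound)=0; x1 (bound)=0; v1 (bound)=0; u1 (bound)=0; y1 (bound)=0; w1 (bound)=0; z1 (bound)=0; x2 (bound)=0; v2 (bound)=0; u2 (bound)=0; y2 (bound)=0
order of uses: y, x, v, u
typing: well-typed at Q -> P -> R -> Q
ordered: ✗, unused: w, z, x1, v1, u1, y1, w1, z1, x2, v2, u2, y2 — weakening required
linear: ✗, unused: w, z, x1, v1, u1, y1, w1, z1, x2, v2, u2, y2 — weakening required
affine: ✓, x, v, u, y, w, z, x1, v1, u1, y1, w1, z1, x2, v2, u2, y2: no repeats, contraction unneeded
relevant: ✗, unused: w, z, x1, v1, u1, y1, w1, z1, x2, v2, u2, y2 — weakening required
unrestricted: ✓, type-checks (Q -> P -> R -> Q) and nothing is barred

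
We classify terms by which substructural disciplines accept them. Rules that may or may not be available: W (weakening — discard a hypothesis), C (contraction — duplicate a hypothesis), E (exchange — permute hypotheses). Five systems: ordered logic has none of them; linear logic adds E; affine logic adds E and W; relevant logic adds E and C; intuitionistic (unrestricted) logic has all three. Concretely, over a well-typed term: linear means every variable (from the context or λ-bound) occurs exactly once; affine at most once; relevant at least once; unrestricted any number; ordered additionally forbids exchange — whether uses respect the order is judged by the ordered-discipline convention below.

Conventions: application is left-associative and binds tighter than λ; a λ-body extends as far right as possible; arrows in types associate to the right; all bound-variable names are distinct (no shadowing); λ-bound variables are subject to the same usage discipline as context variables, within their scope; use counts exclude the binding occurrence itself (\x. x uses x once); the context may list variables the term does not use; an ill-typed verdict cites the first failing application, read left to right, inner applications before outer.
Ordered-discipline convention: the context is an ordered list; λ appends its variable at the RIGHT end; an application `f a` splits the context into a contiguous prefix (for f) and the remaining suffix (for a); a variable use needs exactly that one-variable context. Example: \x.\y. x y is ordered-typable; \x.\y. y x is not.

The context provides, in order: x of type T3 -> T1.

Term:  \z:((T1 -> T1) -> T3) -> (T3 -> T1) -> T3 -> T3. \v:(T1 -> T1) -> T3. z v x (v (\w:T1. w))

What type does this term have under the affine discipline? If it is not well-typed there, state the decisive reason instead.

not well-typed under affine — repeated use of v ×2
use counts: x ×1, z (bound) ×1, v (bound) ×2, w (bound) ×1
order of uses: z, v, x, v, w
typing: well-typed — term : (((T1 -> T1) -> T3) -> (T3 -> T1) -> T3 -> T3) -> ((T1 -> T1) -> T3) -> T3
summary: ordered ✗ · linear ✗ · affine ✗ · relevant ✓ · unrestricted ✓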